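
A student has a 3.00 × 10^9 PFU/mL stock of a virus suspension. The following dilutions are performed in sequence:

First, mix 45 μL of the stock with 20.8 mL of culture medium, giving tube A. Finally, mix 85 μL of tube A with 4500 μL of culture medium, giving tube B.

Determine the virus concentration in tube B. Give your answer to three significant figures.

1.20 × 10^5 PFU/mL

Step 1: 45 μL + 20.8 mL = 20845 μL total → factor 20845/45 = 463.22
Step 2: 85 μL + 4500 μL = 4585 μL total → factor 4585/85 = 53.941
Overall dilution factor = 463.22 × 53.941 = 24987
Final = 3.00 × 10^9 PFU/mL / 24987 = 1.20 × 10^5 PFU/mL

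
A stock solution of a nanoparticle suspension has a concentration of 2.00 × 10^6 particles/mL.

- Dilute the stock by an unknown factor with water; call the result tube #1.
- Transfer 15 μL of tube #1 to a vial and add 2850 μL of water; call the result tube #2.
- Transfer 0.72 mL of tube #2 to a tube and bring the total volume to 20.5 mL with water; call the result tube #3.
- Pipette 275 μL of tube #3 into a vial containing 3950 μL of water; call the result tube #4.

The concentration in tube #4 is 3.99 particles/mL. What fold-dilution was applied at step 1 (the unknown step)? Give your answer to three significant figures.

Step 1: unknown factor x
Step 2: 15 μL + 2850 μL = 2865 μL total → factor 2865/15 = 191
Step 3: 0.72 mL brought to 20.5 mL → factor 20.5/0.72 = 28.472
Step 4: 275 μL + 3950 μL = 4225 μL total → factor 4225/275 = 15.364
Product of known-step factors = 83550
Overall factor = 2.00 × 10^6 particles/mL / (3.99 particles/mL) = 5.0125 × 10^5
x = 5.0125 × 10^5 / 83550 = 6.00

6.00-fold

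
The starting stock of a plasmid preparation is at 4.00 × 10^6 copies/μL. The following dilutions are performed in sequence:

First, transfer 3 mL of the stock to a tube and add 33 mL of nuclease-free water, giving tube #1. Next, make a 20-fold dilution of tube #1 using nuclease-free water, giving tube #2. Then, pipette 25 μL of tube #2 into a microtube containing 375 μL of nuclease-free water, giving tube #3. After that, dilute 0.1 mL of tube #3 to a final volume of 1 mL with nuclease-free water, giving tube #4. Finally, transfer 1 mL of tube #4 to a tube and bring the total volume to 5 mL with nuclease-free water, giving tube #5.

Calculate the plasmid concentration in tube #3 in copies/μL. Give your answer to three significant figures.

Step 1: 3 mL + 33 mL = 36 mL total → factor 36/3 = 12
Step 2: 20-fold → factor 20
Step 3: 25 μL + 375 μL = 400 μL total → factor 400/25 = 16
Dilution factor through tube #3 = 12 × 20 × 16 = 3840
[tube #3] = 4.00 × 10^6 copies/μL / 3840 = 1.04 × 10^3 copies/μL

1.04 × 10^3 copies/μL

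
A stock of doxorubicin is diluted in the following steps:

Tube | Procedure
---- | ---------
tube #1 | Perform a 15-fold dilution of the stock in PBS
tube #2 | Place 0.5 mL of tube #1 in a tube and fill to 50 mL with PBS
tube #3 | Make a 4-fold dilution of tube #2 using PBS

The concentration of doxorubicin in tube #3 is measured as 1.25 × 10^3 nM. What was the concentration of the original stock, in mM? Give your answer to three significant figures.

Step 1: 15-fold → factor 15
Step 2: 0.5 mL brought to 50 mL → factor 50/0.5 = 100
Step 3: 4-fold → factor 4
Overall dilution factor = 15 × 100 × 4 = 6000
Stock = 1.25 × 10^3 nM × 6000 = 7.500 × 10^6 nM = 7.50 mM

7.50 mM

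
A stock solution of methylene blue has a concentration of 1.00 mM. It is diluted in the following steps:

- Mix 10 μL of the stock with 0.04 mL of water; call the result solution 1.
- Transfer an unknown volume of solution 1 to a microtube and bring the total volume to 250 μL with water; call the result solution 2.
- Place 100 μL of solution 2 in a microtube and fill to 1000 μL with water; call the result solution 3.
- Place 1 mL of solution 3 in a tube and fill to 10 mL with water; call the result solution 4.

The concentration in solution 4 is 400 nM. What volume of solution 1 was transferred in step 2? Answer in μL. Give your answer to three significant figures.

Step 1: 10 μL + 0.04 mL = 50 μL total → factor 50/10 = 5
Step 2: v brought to 250 μL → factor = 250 μL/v
Step 3: 100 μL brought to 1000 μL → factor 1000/100 = 10
Step 4: 1 mL brought to 10 mL → factor 10/1 = 10
Product of known-step factors = 500
Overall factor = 1.00 mM / (400 nM) = 2500
Step-2 factor = 2500 / 500 = 5
v = 250 μL / 5 = 50.0 μL

50.0 μL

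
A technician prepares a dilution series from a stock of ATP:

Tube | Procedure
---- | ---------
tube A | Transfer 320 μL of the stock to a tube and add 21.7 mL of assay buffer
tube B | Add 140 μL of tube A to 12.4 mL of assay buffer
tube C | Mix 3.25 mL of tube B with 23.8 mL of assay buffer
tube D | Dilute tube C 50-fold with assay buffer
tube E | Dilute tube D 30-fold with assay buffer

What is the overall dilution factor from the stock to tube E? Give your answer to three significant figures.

7.70 × 10^7

Step 1: 320 μL + 21.7 mL = 22020 μL total → factor 22020/320 = 68.812
Step 2: 140 μL + 12.4 mL = 12540 μL total → factor 12540/140 = 89.571
Step 3: 3.25 mL + 23.8 mL = 27.05 mL total → factor 27.05/3.25 = 8.3231
Step 4: 50-fold → factor 50
Step 5: 30-fold → factor 30
Overall dilution factor = 68.812 × 89.571 × 8.3231 × 50 × 30 = 7.6951 × 10^7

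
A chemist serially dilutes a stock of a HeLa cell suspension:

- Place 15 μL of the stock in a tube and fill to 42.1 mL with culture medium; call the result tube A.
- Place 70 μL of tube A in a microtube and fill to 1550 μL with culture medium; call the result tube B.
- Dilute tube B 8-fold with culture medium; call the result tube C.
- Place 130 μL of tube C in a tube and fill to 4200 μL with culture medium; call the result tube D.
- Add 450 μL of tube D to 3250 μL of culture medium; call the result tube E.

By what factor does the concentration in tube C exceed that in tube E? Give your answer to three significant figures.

266

Step 1: 15 μL brought to 42.1 mL → factor 42100/15 = 2806.7
Step 2: 70 μL brought to 1550 μL → factor 1550/70 = 22.143
Step 3: 8-fold → factor 8
Step 4: 130 μL brought to 4200 μL → factor 4200/130 = 32.308
Step 5: 450 μL + 3250 μL = 3700 μL total → factor 3700/450 = 8.2222
Dilution factor to tube C = 4.9718 × 10^5; to tube E = 1.3207 × 10^8
[tube C]/[tube E] = (factor to tube E)/(factor to tube C) = 1.3207 × 10^8/4.9718 × 10^5 = 266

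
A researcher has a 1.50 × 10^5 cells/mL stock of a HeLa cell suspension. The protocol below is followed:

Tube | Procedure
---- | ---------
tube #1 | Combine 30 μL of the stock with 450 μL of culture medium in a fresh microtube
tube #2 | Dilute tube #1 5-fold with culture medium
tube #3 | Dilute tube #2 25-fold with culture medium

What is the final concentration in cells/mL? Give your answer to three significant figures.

Step 1: 30 μL + 450 μL = 480 μL total → factor 480/30 = 16
Step 2: 5-fold → factor 5
Step 3: 25-fold → factor 25
Overall dilution factor = 16 × 5 × 25 = 2000
Final = 1.50 × 10^5 cells/mL / 2000 = 75.0 cells/mL

75.0 cells/mL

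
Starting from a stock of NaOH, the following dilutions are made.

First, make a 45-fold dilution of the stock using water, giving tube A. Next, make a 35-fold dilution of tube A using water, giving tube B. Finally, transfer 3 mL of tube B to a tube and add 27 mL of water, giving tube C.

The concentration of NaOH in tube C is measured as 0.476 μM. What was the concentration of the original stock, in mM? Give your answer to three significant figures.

7.50 mM

Step 1: 45-fold → factor 45
Step 2: 35-fold → factor 35
Step 3: 3 mL + 27 mL = 30 mL total → factor 30/3 = 10
Overall dilution factor = 45 × 35 × 10 = 15750
Stock = 0.476 μM × 15750 = 7497 μM = 7.50 mM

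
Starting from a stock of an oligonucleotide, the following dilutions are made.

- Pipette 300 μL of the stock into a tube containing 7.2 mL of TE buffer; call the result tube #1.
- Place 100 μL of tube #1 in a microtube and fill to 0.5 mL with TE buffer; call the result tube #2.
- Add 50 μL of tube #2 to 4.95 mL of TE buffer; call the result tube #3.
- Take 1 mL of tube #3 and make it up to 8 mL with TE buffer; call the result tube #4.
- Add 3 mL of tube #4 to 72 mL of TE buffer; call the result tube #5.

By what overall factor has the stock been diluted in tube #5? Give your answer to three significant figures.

Step 1: 300 μL + 7.2 mL = 7500 μL total → factor 7500/300 = 25
Step 2: 100 μL brought to 0.5 mL → factor 500/100 = 5
Step 3: 50 μL + 4.95 mL = 5000 μL total → factor 5000/50 = 100
Step 4: 1 mL brought to 8 mL → factor 8/1 = 8
Step 5: 3 mL + 72 mL = 75 mL total → factor 75/3 = 25
Overall dilution factor = 25 × 5 × 100 × 8 × 25 = 2.5 × 10^6

2.50 × 10^6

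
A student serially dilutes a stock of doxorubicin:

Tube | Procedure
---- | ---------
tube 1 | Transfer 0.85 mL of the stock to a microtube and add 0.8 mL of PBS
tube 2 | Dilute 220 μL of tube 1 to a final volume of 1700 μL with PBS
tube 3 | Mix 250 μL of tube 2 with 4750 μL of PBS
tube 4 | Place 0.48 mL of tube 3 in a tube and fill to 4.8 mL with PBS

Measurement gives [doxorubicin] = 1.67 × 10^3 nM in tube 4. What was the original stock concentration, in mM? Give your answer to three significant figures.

5.01 mM

Step 1: 0.85 mL + 0.8 mL = 1.65 mL total → factor 1.65/0.85 = 1.9412
Step 2: 220 μL brought to 1700 μL → factor 1700/220 = 7.7273
Step 3: 250 μL + 4750 μL = 5000 μL total → factor 5000/250 = 20
Step 4: 0.48 mL brought to 4.8 mL → factor 4.8/0.48 = 10
Overall dilution factor = 1.9412 × 7.7273 × 20 × 10 = 3000
Stock = 1.67 × 10^3 nM × 3000 = 5.010 × 10^6 nM = 5.01 mM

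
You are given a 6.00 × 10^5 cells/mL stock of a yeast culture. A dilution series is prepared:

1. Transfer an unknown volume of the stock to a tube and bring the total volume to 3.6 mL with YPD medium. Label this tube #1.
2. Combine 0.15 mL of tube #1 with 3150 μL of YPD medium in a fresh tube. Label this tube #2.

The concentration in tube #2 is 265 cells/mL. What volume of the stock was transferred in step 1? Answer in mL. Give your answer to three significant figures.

0.0350 mL

Step 1: v brought to 3.6 mL → factor = 3.6 mL/v
Step 2: 0.15 mL + 3150 μL = 3.3 mL total → factor 3.3/0.15 = 22
Product of known-step factors = 22
Overall factor = 6.00 × 10^5 cells/mL / (265 cells/mL) = 2264.2
Step-1 factor = 2264.2 / 22 = 102.92
v = 3.6 mL / 102.92 = 0.0350 mL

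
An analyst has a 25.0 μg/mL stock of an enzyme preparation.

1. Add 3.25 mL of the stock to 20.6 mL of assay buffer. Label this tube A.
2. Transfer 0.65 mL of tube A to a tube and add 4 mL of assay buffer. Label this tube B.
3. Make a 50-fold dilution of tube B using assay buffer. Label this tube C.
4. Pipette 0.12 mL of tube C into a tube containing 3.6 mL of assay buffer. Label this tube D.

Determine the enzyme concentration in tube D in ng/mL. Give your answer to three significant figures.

Step 1: 3.25 mL + 20.6 mL = 23.85 mL total → factor 23.85/3.25 = 7.3385
Step 2: 0.65 mL + 4 mL = 4.65 mL total → factor 4.65/0.65 = 7.1538
Step 3: 50-fold → factor 50
Step 4: 0.12 mL + 3.6 mL = 3.72 mL total → factor 3.72/0.12 = 31
Overall dilution factor = 7.3385 × 7.1538 × 50 × 31 = 81372
Final = 25.0 μg/mL / 81372 = 0.0003072 μg/mL = 0.307 ng/mL

0.307 ng/mL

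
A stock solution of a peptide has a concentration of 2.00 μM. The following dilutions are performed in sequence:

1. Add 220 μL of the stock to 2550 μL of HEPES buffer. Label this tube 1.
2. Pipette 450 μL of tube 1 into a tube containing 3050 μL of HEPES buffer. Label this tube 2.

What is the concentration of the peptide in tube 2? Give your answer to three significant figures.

Step 1: 220 μL + 2550 μL = 2770 μL total → factor 2770/220 = 12.591
Step 2: 450 μL + 3050 μL = 3500 μL total → factor 3500/450 = 7.7778
Overall dilution factor = 12.591 × 7.7778 = 97.929
Final = 2.00 μM / 97.929 = 0.0204 μM

0.0204 μM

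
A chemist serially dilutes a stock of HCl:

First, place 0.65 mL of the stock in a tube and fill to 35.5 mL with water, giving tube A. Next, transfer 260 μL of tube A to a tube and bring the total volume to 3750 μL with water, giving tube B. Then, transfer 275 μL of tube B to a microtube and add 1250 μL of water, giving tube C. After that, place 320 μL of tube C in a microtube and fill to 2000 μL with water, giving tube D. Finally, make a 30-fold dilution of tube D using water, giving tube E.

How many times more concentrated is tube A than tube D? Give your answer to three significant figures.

500

Step 1: 0.65 mL brought to 35.5 mL → factor 35.5/0.65 = 54.615
Step 2: 260 μL brought to 3750 μL → factor 3750/260 = 14.423
Step 3: 275 μL + 1250 μL = 1525 μL total → factor 1525/275 = 5.5455
Step 4: 320 μL brought to 2000 μL → factor 2000/320 = 6.25
Dilution factor to tube A = 54.615; to tube D = 27302
[tube A]/[tube D] = (factor to tube D)/(factor to tube A) = 27302/54.615 = 500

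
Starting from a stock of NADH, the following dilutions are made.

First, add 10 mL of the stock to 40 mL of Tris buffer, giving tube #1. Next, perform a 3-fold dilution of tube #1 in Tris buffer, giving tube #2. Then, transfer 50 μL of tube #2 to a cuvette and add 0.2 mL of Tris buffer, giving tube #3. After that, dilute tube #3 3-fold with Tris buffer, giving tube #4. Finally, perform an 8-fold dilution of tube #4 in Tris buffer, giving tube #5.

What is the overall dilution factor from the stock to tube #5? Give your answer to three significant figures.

Step 1: 10 mL + 40 mL = 50 mL total → factor 50/10 = 5
Step 2: 3-fold → factor 3
Step 3: 50 μL + 0.2 mL = 250 μL total → factor 250/50 = 5
Step 4: 3-fold → factor 3
Step 5: 8-fold → factor 8
Overall dilution factor = 5 × 3 × 5 × 3 × 8 = 1800

1.80 × 10^3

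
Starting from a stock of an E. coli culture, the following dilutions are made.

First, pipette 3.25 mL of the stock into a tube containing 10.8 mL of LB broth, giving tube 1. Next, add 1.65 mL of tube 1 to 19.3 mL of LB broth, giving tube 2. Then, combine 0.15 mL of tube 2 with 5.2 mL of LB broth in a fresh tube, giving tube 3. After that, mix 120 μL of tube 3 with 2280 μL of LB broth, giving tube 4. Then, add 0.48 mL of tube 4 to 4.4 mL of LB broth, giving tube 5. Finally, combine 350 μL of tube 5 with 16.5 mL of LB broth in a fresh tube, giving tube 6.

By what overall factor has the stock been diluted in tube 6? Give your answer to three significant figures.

1.92 × 10^7

Step 1: 3.25 mL + 10.8 mL = 14.05 mL total → factor 14.05/3.25 = 4.3231
Step 2: 1.65 mL + 19.3 mL = 20.95 mL total → factor 20.95/1.65 = 12.697
Step 3: 0.15 mL + 5.2 mL = 5.35 mL total → factor 5.35/0.15 = 35.667
Step 4: 120 μL + 2280 μL = 2400 μL total → factor 2400/120 = 20
Step 5: 0.48 mL + 4.4 mL = 4.88 mL total → factor 4.88/0.48 = 10.167
Step 6: 350 μL + 16.5 mL = 16850 μL total → factor 16850/350 = 48.143
Overall dilution factor = 4.3231 × 12.697 × 35.667 × 20 × 10.167 × 48.143 = 1.9164 × 10^7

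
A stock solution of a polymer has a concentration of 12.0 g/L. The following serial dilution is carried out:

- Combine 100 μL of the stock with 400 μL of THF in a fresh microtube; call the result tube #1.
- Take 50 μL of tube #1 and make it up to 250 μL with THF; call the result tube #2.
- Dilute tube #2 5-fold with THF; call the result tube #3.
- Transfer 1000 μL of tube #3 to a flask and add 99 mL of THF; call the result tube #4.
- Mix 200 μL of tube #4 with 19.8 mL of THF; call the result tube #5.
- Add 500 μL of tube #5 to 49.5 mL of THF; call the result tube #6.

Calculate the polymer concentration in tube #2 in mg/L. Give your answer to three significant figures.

480 mg/L

Step 1: 100 μL + 400 μL = 500 μL total → factor 500/100 = 5
Step 2: 50 μL brought to 250 μL → factor 250/50 = 5
Dilution factor through tube #2 = 5 × 5 = 25
[tube #2] = 12.0 g/L / 25 = 0.4800 g/L = 480 mg/L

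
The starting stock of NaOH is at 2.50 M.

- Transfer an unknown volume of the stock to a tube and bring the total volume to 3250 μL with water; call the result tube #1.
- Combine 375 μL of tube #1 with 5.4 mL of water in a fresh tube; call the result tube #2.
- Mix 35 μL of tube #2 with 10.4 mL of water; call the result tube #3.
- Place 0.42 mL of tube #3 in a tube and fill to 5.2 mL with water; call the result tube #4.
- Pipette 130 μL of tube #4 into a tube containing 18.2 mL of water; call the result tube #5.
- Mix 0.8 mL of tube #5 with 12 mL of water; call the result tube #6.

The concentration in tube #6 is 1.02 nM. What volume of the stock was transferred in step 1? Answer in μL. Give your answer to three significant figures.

170 μL

Step 1: v brought to 3250 μL → factor = 3250 μL/v
Step 2: 375 μL + 5.4 mL = 5775 μL total → factor 5775/375 = 15.4
Step 3: 35 μL + 10.4 mL = 10435 μL total → factor 10435/35 = 298.14
Step 4: 0.42 mL brought to 5.2 mL → factor 5.2/0.42 = 12.381
Step 5: 130 μL + 18.2 mL = 18330 μL total → factor 18330/130 = 141
Step 6: 0.8 mL + 12 mL = 12.8 mL total → factor 12.8/0.8 = 16
Product of known-step factors = 1.2824 × 10^8
Overall factor = 2.50 M / (1.02 nM) = 2.451 × 10^9
Step-1 factor = 2.451 × 10^9 / 1.2824 × 10^8 = 19.112
v = 3250 μL / 19.112 = 170 μL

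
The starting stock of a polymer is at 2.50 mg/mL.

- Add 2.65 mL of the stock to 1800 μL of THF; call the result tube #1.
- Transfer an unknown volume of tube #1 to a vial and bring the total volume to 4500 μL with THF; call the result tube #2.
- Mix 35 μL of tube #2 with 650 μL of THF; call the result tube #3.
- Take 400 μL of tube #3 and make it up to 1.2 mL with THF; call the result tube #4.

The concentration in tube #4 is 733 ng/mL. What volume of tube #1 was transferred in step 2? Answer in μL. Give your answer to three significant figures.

Step 1: 2.65 mL + 1800 μL = 4.45 mL total → factor 4.45/2.65 = 1.6792
Step 2: v brought to 4500 μL → factor = 4500 μL/v
Step 3: 35 μL + 650 μL = 685 μL total → factor 685/35 = 19.571
Step 4: 400 μL brought to 1.2 mL → factor 1200/400 = 3
Product of known-step factors = 98.596
Overall factor = 2.50 mg/mL / (733 ng/mL) = 3410.6
Step-2 factor = 3410.6 / 98.596 = 34.592
v = 4500 μL / 34.592 = 130 μL

130 μL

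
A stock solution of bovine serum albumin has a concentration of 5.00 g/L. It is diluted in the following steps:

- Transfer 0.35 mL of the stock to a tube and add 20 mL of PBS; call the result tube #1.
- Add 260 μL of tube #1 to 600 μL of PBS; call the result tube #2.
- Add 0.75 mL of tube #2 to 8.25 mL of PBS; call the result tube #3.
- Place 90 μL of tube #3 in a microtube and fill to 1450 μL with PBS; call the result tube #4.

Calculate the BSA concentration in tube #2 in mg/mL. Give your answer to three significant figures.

Step 1: 0.35 mL + 20 mL = 20.35 mL total → factor 20.35/0.35 = 58.143
Step 2: 260 μL + 600 μL = 860 μL total → factor 860/260 = 3.3077
Dilution factor through tube #2 = 58.143 × 3.3077 = 192.32
[tube #2] = 5.00 g/L / 192.32 = 0.02600 g/L = 0.0260 mg/mL

0.0260 mg/mL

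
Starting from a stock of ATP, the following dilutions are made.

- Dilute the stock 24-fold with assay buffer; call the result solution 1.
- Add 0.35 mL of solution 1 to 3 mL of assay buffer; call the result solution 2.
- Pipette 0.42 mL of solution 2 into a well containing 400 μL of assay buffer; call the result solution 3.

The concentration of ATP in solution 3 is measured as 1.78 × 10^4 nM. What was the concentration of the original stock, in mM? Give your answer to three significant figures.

7.98 mM

Step 1: 24-fold → factor 24
Step 2: 0.35 mL + 3 mL = 3.35 mL total → factor 3.35/0.35 = 9.5714
Step 3: 0.42 mL + 400 μL = 0.82 mL total → factor 0.82/0.42 = 1.9524
Overall dilution factor = 24 × 9.5714 × 1.9524 = 448.49
Stock = 1.78 × 10^4 nM × 448.49 = 7.983 × 10^6 nM = 7.98 mM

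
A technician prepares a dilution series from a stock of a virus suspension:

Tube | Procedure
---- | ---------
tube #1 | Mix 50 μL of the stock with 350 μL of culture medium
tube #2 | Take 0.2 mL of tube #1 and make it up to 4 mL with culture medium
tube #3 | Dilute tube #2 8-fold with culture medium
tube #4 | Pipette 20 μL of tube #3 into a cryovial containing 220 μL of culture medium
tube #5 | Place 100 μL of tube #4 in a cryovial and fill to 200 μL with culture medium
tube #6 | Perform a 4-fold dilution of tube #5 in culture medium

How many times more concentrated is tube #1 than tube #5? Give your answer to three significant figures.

Step 1: 50 μL + 350 μL = 400 μL total → factor 400/50 = 8
Step 2: 0.2 mL brought to 4 mL → factor 4/0.2 = 20
Step 3: 8-fold → factor 8
Step 4: 20 μL + 220 μL = 240 μL total → factor 240/20 = 12
Step 5: 100 μL brought to 200 μL → factor 200/100 = 2
Dilution factor to tube #1 = 8; to tube #5 = 30720
[tube #1]/[tube #5] = (factor to tube #5)/(factor to tube #1) = 30720/8 = 3.84 × 10^3

3.84 × 10^3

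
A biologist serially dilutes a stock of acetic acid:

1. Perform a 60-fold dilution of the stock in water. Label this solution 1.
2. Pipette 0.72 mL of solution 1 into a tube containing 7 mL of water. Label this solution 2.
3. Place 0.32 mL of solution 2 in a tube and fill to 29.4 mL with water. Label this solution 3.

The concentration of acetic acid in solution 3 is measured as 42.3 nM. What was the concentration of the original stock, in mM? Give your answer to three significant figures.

2.50 mM

Step 1: 60-fold → factor 60
Step 2: 0.72 mL + 7 mL = 7.72 mL total → factor 7.72/0.72 = 10.722
Step 3: 0.32 mL brought to 29.4 mL → factor 29.4/0.32 = 91.875
Overall dilution factor = 60 × 10.722 × 91.875 = 59106
Stock = 42.3 nM × 59106 = 2.500 × 10^6 nM = 2.50 mM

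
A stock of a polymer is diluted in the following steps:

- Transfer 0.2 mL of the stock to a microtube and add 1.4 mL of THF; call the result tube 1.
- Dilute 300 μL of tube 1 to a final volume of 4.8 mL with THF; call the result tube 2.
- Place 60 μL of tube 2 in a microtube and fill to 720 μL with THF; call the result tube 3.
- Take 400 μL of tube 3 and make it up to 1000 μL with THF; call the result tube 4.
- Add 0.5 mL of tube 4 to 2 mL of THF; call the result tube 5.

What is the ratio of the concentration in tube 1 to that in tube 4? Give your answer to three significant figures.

Step 1: 0.2 mL + 1.4 mL = 1.6 mL total → factor 1.6/0.2 = 8
Step 2: 300 μL brought to 4.8 mL → factor 4800/300 = 16
Step 3: 60 μL brought to 720 μL → factor 720/60 = 12
Step 4: 400 μL brought to 1000 μL → factor 1000/400 = 2.5
Dilution factor to tube 1 = 8; to tube 4 = 3840
[tube 1]/[tube 4] = (factor to tube 4)/(factor to tube 1) = 3840/8 = 480

480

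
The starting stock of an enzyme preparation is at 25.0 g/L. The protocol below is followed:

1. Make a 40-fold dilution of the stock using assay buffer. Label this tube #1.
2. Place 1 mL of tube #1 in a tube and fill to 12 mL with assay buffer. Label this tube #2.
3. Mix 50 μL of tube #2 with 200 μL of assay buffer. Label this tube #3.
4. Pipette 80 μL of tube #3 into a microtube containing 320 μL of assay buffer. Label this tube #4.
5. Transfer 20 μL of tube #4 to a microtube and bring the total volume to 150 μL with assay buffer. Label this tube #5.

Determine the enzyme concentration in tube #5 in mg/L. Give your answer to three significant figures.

Step 1: 40-fold → factor 40
Step 2: 1 mL brought to 12 mL → factor 12/1 = 12
Step 3: 50 μL + 200 μL = 250 μL total → factor 250/50 = 5
Step 4: 80 μL + 320 μL = 400 μL total → factor 400/80 = 5
Step 5: 20 μL brought to 150 μL → factor 150/20 = 7.5
Overall dilution factor = 40 × 12 × 5 × 5 × 7.5 = 90000
Final = 25.0 g/L / 90000 = 0.0002778 g/L = 0.278 mg/L

0.278 mg/L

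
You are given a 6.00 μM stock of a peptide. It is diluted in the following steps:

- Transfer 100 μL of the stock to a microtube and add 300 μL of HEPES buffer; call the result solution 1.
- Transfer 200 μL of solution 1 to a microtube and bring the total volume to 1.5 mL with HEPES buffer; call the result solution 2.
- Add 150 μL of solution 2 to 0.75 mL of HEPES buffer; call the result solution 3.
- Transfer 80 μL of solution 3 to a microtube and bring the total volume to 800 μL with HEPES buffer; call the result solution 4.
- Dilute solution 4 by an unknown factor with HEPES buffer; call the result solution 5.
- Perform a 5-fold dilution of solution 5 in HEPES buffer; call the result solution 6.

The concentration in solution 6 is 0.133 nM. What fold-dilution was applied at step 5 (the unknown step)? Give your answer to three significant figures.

5.01-fold

Step 1: 100 μL + 300 μL = 400 μL total → factor 400/100 = 4
Step 2: 200 μL brought to 1.5 mL → factor 1500/200 = 7.5
Step 3: 150 μL + 0.75 mL = 900 μL total → factor 900/150 = 6
Step 4: 80 μL brought to 800 μL → factor 800/80 = 10
Step 5: unknown factor x
Step 6: 5-fold → factor 5
Product of known-step factors = 9000
Overall factor = 6.00 μM / (0.133 nM) = 45113
x = 45113 / 9000 = 5.01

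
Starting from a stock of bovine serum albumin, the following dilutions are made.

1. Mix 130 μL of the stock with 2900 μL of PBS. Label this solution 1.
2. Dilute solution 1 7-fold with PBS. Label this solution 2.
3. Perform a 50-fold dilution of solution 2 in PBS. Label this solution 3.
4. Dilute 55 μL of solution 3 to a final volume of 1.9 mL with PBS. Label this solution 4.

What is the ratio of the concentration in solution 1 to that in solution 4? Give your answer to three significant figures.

1.21 × 10^4

Step 1: 130 μL + 2900 μL = 3030 μL total → factor 3030/130 = 23.308
Step 2: 7-fold → factor 7
Step 3: 50-fold → factor 50
Step 4: 55 μL brought to 1.9 mL → factor 1900/55 = 34.545
Dilution factor to solution 1 = 23.308; to solution 4 = 2.8181 × 10^5
[solution 1]/[solution 4] = (factor to solution 4)/(factor to solution 1) = 2.8181 × 10^5/23.308 = 1.21 × 10^4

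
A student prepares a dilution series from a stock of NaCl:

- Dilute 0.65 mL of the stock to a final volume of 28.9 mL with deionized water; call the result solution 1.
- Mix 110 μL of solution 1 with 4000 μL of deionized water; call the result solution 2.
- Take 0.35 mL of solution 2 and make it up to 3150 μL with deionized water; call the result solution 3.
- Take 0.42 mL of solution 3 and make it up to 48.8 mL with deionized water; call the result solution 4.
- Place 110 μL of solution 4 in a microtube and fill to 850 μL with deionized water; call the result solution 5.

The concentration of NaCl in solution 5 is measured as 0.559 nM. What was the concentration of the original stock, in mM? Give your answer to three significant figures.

Step 1: 0.65 mL brought to 28.9 mL → factor 28.9/0.65 = 44.462
Step 2: 110 μL + 4000 μL = 4110 μL total → factor 4110/110 = 37.364
Step 3: 0.35 mL brought to 3150 μL → factor 3.15/0.35 = 9
Step 4: 0.42 mL brought to 48.8 mL → factor 48.8/0.42 = 116.19
Step 5: 110 μL brought to 850 μL → factor 850/110 = 7.7273
Overall dilution factor = 44.462 × 37.364 × 9 × 116.19 × 7.7273 = 1.3424 × 10^7
Stock = 0.559 nM × 1.3424 × 10^7 = 7.504 × 10^6 nM = 7.50 mM

7.50 mM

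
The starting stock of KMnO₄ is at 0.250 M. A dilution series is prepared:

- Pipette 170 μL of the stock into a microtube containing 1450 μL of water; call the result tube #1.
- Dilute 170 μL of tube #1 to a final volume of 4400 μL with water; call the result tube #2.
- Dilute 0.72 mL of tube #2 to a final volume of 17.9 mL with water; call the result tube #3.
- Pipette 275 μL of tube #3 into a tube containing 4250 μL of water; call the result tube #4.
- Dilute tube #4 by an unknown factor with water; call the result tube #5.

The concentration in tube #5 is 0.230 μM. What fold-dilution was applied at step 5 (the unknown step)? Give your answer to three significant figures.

Step 1: 170 μL + 1450 μL = 1620 μL total → factor 1620/170 = 9.5294
Step 2: 170 μL brought to 4400 μL → factor 4400/170 = 25.882
Step 3: 0.72 mL brought to 17.9 mL → factor 17.9/0.72 = 24.861
Step 4: 275 μL + 4250 μL = 4525 μL total → factor 4525/275 = 16.455
Step 5: unknown factor x
Product of known-step factors = 1.009 × 10^5
Overall factor = 0.250 M / (0.230 μM) = 1.087 × 10^6
x = 1.087 × 10^6 / 1.009 × 10^5 = 10.8

10.8-fold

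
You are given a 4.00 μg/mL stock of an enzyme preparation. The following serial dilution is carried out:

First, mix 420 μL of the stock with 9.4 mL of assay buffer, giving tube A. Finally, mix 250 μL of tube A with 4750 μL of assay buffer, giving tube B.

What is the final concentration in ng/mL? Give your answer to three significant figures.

Step 1: 420 μL + 9.4 mL = 9820 μL total → factor 9820/420 = 23.381
Step 2: 250 μL + 4750 μL = 5000 μL total → factor 5000/250 = 20
Overall dilution factor = 23.381 × 20 = 467.62
Final = 4.00 μg/mL / 467.62 = 0.008554 μg/mL = 8.55 ng/mL

8.55 ng/mL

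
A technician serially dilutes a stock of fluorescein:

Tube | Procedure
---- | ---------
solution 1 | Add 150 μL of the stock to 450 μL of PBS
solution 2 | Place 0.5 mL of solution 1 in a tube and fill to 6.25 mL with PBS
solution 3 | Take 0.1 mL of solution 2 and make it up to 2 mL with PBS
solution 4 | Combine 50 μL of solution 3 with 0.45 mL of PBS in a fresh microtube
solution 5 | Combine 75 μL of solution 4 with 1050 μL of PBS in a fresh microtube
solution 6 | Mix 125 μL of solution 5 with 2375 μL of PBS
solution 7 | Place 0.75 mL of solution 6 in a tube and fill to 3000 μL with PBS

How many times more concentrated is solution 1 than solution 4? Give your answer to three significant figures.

2.50 × 10^3

Step 1: 150 μL + 450 μL = 600 μL total → factor 600/150 = 4
Step 2: 0.5 mL brought to 6.25 mL → factor 6.25/0.5 = 12.5
Step 3: 0.1 mL brought to 2 mL → factor 2/0.1 = 20
Step 4: 50 μL + 0.45 mL = 500 μL total → factor 500/50 = 10
Dilution factor to solution 1 = 4; to solution 4 = 10000
[solution 1]/[solution 4] = (factor to solution 4)/(factor to solution 1) = 10000/4 = 2.50 × 10^3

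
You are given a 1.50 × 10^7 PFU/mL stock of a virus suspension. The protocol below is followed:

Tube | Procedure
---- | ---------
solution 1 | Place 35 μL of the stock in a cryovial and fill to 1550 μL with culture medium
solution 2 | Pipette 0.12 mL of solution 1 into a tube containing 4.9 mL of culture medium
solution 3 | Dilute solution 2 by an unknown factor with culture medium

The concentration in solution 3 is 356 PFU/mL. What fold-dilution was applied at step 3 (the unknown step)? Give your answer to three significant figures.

22.7-fold

Step 1: 35 μL brought to 1550 μL → factor 1550/35 = 44.286
Step 2: 0.12 mL + 4.9 mL = 5.02 mL total → factor 5.02/0.12 = 41.833
Step 3: unknown factor x
Product of known-step factors = 1852.6
Overall factor = 1.50 × 10^7 PFU/mL / (356 PFU/mL) = 42135
x = 42135 / 1852.6 = 22.7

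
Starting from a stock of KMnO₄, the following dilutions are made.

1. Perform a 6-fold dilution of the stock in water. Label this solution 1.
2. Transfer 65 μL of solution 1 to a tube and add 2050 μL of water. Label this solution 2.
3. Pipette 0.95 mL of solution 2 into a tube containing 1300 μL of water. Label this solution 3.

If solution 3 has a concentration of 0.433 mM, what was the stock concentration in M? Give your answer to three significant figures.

Step 1: 6-fold → factor 6
Step 2: 65 μL + 2050 μL = 2115 μL total → factor 2115/65 = 32.538
Step 3: 0.95 mL + 1300 μL = 2.25 mL total → factor 2.25/0.95 = 2.3684
Overall dilution factor = 6 × 32.538 × 2.3684 = 462.39
Stock = 0.433 mM × 462.39 = 200.2 mM = 0.200 M

0.200 M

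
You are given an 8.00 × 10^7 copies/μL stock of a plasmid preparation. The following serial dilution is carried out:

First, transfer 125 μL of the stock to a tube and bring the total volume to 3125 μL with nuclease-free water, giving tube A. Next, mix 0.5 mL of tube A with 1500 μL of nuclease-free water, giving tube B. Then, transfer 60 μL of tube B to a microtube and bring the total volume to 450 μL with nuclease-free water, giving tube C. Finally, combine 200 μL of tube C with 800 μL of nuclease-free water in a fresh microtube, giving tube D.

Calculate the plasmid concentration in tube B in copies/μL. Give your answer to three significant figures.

Step 1: 125 μL brought to 3125 μL → factor 3125/125 = 25
Step 2: 0.5 mL + 1500 μL = 2 mL total → factor 2/0.5 = 4
Dilution factor through tube B = 25 × 4 = 100
[tube B] = 8.00 × 10^7 copies/μL / 100 = 8.00 × 10^5 copies/μL

8.00 × 10^5 copies/μL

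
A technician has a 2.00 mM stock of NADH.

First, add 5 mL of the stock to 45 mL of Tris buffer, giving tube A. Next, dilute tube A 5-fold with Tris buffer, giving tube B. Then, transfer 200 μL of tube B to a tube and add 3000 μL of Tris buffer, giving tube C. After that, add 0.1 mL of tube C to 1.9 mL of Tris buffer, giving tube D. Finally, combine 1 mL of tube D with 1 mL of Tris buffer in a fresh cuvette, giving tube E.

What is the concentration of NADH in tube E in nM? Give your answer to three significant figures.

62.5 nM

Step 1: 5 mL + 45 mL = 50 mL total → factor 50/5 = 10
Step 2: 5-fold → factor 5
Step 3: 200 μL + 3000 μL = 3200 μL total → factor 3200/200 = 16
Step 4: 0.1 mL + 1.9 mL = 2 mL total → factor 2/0.1 = 20
Step 5: 1 mL + 1 mL = 2 mL total → factor 2/1 = 2
Overall dilution factor = 10 × 5 × 16 × 20 × 2 = 32000
Final = 2.00 mM / 32000 = 6.250 × 10^-5 mM = 62.5 nM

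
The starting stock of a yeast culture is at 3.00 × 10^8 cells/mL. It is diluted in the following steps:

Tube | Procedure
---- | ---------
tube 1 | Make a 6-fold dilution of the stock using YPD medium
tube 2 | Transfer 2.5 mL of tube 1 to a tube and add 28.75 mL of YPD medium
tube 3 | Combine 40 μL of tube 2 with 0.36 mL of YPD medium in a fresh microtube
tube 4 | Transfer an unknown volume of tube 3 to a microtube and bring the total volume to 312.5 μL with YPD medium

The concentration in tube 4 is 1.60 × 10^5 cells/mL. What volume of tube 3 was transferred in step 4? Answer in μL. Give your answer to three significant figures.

Step 1: 6-fold → factor 6
Step 2: 2.5 mL + 28.75 mL = 31.25 mL total → factor 31.25/2.5 = 12.5
Step 3: 40 μL + 0.36 mL = 400 μL total → factor 400/40 = 10
Step 4: v brought to 312.5 μL → factor = 312.5 μL/v
Product of known-step factors = 750
Overall factor = 3.00 × 10^8 cells/mL / (1.60 × 10^5 cells/mL) = 1875
Step-4 factor = 1875 / 750 = 2.5
v = 312.5 μL / 2.5 = 125 μL

125 μL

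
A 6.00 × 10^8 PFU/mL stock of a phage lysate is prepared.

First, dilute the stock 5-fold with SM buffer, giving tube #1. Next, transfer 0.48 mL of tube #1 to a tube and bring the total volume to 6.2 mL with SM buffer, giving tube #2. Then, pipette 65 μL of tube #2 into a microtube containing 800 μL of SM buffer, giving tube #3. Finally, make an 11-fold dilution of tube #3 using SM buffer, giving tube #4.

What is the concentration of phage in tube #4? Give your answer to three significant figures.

6.35 × 10^4 PFU/mL

Step 1: 5-fold → factor 5
Step 2: 0.48 mL brought to 6.2 mL → factor 6.2/0.48 = 12.917
Step 3: 65 μL + 800 μL = 865 μL total → factor 865/65 = 13.308
Step 4: 11-fold → factor 11
Overall dilution factor = 5 × 12.917 × 13.308 × 11 = 9454
Final = 6.00 × 10^8 PFU/mL / 9454 = 6.35 × 10^4 PFU/mL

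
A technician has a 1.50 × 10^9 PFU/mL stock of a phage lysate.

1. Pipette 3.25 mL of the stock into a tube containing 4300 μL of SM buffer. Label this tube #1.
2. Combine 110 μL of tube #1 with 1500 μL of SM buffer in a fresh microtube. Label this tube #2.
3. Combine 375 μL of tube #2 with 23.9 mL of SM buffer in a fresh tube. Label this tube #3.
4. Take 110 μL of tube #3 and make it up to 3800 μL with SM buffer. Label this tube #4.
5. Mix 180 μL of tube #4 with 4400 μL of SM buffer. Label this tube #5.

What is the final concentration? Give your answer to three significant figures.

Step 1: 3.25 mL + 4300 μL = 7.55 mL total → factor 7.55/3.25 = 2.3231
Step 2: 110 μL + 1500 μL = 1610 μL total → factor 1610/110 = 14.636
Step 3: 375 μL + 23.9 mL = 24275 μL total → factor 24275/375 = 64.733
Step 4: 110 μL brought to 3800 μL → factor 3800/110 = 34.545
Step 5: 180 μL + 4400 μL = 4580 μL total → factor 4580/180 = 25.444
Overall dilution factor = 2.3231 × 14.636 × 64.733 × 34.545 × 25.444 = 1.9347 × 10^6
Final = 1.50 × 10^9 PFU/mL / 1.9347 × 10^6 = 775 PFU/mL

775 PFU/mL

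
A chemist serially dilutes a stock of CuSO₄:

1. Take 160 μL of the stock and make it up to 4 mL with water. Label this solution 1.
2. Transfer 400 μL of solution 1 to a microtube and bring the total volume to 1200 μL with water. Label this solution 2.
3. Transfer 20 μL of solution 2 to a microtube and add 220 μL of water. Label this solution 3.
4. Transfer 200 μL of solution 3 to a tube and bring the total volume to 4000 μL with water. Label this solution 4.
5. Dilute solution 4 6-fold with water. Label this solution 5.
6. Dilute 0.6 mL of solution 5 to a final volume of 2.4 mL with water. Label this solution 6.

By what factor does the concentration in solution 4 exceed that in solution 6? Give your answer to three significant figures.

24.0

Step 1: 160 μL brought to 4 mL → factor 4000/160 = 25
Step 2: 400 μL brought to 1200 μL → factor 1200/400 = 3
Step 3: 20 μL + 220 μL = 240 μL total → factor 240/20 = 12
Step 4: 200 μL brought to 4000 μL → factor 4000/200 = 20
Step 5: 6-fold → factor 6
Step 6: 0.6 mL brought to 2.4 mL → factor 2.4/0.6 = 4
Dilution factor to solution 4 = 18000; to solution 6 = 4.32 × 10^5
[solution 4]/[solution 6] = (factor to solution 6)/(factor to solution 4) = 4.32 × 10^5/18000 = 24.0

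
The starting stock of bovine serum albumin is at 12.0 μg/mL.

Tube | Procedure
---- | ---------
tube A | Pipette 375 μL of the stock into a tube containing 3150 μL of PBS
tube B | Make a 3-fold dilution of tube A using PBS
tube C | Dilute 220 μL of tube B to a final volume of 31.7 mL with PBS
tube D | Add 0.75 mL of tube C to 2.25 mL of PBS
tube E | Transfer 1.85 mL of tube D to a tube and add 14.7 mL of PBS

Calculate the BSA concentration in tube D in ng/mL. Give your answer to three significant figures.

0.738 ng/mL

Step 1: 375 μL + 3150 μL = 3525 μL total → factor 3525/375 = 9.4
Step 2: 3-fold → factor 3
Step 3: 220 μL brought to 31.7 mL → factor 31700/220 = 144.09
Step 4: 0.75 mL + 2.25 mL = 3 mL total → factor 3/0.75 = 4
Dilution factor through tube D = 9.4 × 3 × 144.09 × 4 = 16253
[tube D] = 12.0 μg/mL / 16253 = 0.0007383 μg/mL = 0.738 ng/mL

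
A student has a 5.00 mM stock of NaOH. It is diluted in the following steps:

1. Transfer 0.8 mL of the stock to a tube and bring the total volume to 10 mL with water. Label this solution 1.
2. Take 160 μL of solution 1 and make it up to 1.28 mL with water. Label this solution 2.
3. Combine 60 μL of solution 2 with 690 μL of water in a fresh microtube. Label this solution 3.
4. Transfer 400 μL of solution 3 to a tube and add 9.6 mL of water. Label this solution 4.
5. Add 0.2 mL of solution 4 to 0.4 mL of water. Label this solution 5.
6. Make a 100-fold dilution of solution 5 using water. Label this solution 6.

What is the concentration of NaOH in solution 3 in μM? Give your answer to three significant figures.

Step 1: 0.8 mL brought to 10 mL → factor 10/0.8 = 12.5
Step 2: 160 μL brought to 1.28 mL → factor 1280/160 = 8
Step 3: 60 μL + 690 μL = 750 μL total → factor 750/60 = 12.5
Dilution factor through solution 3 = 12.5 × 8 × 12.5 = 1250
[solution 3] = 5.00 mM / 1250 = 0.004000 mM = 4.00 μM

4.00 μM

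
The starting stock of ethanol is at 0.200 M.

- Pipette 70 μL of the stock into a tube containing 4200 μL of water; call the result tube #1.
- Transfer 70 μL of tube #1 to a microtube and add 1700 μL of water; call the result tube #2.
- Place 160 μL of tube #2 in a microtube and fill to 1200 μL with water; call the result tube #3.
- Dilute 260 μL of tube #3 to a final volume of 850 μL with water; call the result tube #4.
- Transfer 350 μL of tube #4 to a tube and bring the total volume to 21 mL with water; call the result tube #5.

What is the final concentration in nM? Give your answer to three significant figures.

Step 1: 70 μL + 4200 μL = 4270 μL total → factor 4270/70 = 61
Step 2: 70 μL + 1700 μL = 1770 μL total → factor 1770/70 = 25.286
Step 3: 160 μL brought to 1200 μL → factor 1200/160 = 7.5
Step 4: 260 μL brought to 850 μL → factor 850/260 = 3.2692
Step 5: 350 μL brought to 21 mL → factor 21000/350 = 60
Overall dilution factor = 61 × 25.286 × 7.5 × 3.2692 × 60 = 2.2691 × 10^6
Final = 0.200 M / 2.2691 × 10^6 = 8.814 × 10^-8 M = 88.1 nM

88.1 nM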